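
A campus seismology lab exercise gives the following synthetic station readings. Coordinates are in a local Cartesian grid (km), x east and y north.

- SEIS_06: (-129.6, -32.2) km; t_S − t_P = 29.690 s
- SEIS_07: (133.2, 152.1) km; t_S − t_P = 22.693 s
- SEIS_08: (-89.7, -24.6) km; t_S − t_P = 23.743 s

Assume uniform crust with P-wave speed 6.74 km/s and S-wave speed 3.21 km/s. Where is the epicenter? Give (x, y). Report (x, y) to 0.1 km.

Distance from S−P lag: d = Δt · v_P v_S / (v_P − v_S) = Δt · (6.74·3.21)/(6.74−3.21) ≈ 6.1290·Δt.
So d_SEIS_06 = 181.97, d_SEIS_07 = 139.09, d_SEIS_08 = 145.52 km.
Circle about each station: (x + 129.6)² + (y + 32.2)² = 181.97²; (x − 133.2)² + (y − 152.1)² = 139.09²; (x + 89.7)² + (y + 24.6)² = 145.52².
Subtracting pairs of circle equations eliminates x²+y² and gives linear equations (the radical axes):
525.6 x + 368.6 y = 36810.70
79.8 x + 15.2 y = 2755.26
Solving the 2×2 system: x ≈ 21.3, y ≈ 69.5 km.

x ≈ 21.3 km, y ≈ 69.5 km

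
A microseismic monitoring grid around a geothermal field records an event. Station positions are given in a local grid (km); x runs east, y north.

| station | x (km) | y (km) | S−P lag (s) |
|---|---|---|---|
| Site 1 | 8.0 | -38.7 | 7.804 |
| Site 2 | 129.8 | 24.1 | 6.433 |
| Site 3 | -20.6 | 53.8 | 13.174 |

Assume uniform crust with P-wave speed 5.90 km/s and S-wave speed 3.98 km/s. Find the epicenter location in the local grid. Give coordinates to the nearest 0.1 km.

102.8 km east, -49.8 km north

Distance from S−P lag: d = Δt · v_P v_S / (v_P − v_S) = Δt · (5.90·3.98)/(5.90−3.98) ≈ 12.2302·Δt.
So d_Site 1 = 95.44, d_Site 2 = 78.68, d_Site 3 = 161.12 km.
Circle about each station: (x − 8.0)² + (y + 38.7)² = 95.44²; (x − 129.8)² + (y − 24.1)² = 78.68²; (x + 20.6)² + (y − 53.8)² = 161.12².
Subtracting pairs of circle equations eliminates x²+y² and gives linear equations (the radical axes):
243.6 x + 125.6 y = 18785.41
-57.2 x + 185.0 y = -15093.75
Solving the 2×2 system: x ≈ 102.8, y ≈ -49.8 km.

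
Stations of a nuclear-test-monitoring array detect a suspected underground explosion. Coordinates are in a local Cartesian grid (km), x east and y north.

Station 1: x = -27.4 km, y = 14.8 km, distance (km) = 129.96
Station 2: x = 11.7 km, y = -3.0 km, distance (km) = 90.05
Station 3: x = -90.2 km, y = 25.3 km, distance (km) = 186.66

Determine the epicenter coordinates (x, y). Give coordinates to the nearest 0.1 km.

Circle about each station: (x + 27.4)² + (y − 14.8)² = 129.96²; (x − 11.7)² + (y + 3.0)² = 90.05²; (x + 90.2)² + (y − 25.3)² = 186.66².
Subtracting the Station 1 equation from the Station 2 and Station 3 equations removes the quadratic terms:
78.2 x − 35.6 y = 7956.69
-125.6 x + 21.0 y = -10146.02
Solving the 2×2 system: x ≈ 68.6, y ≈ -72.8 km.

68.6 km east, -72.8 km north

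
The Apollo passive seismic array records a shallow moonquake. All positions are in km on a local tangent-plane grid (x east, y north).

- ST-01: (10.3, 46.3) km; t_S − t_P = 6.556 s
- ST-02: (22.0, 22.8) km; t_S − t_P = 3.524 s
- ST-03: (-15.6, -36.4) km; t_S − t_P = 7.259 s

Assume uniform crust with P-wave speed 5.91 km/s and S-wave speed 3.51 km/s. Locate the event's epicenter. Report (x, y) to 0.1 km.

Distance from S−P lag: d = Δt · v_P v_S / (v_P − v_S) = Δt · (5.91·3.51)/(5.91−3.51) ≈ 8.6434·Δt.
So d_ST-01 = 56.67, d_ST-02 = 30.46, d_ST-03 = 62.74 km.
Circle about each station: (x − 10.3)² + (y − 46.3)² = 56.67²; (x − 22.0)² + (y − 22.8)² = 30.46²; (x + 15.6)² + (y + 36.4)² = 62.74².
Subtracting pairs of circle equations eliminates x²+y² and gives linear equations (the radical axes):
23.4 x − 47.0 y = 1037.74
-51.8 x − 165.4 y = -1406.28
Solving the 2×2 system: x ≈ 37.7, y ≈ -3.3 km.
Check against ST-01 (with the unrounded x, y): √((x − 10.3)²+(y − 46.3)²) = 56.67 ≈ 56.67 km. ✓

x ≈ 37.7 km, y ≈ -3.3 km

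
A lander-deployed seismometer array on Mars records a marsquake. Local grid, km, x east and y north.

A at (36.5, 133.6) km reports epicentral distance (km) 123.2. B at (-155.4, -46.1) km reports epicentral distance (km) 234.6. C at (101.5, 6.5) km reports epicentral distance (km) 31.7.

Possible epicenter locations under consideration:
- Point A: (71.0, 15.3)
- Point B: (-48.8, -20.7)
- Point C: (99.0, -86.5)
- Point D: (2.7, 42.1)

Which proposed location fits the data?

Point A

For each candidate, compare |candidate − station| to the reported distance:
Point A: residuals A 0.0, B 0.0, C 0.0 → max 0.0 km
Point B: residuals A 53.1, B 125.0, C 121.0 → max 125.0 km
Point C: residuals A 105.6, B 23.0, C 61.3 → max 105.6 km
Point D: residuals A 25.7, B 53.6, C 73.3 → max 73.3 km
Only Point A has all residuals ≈ 0.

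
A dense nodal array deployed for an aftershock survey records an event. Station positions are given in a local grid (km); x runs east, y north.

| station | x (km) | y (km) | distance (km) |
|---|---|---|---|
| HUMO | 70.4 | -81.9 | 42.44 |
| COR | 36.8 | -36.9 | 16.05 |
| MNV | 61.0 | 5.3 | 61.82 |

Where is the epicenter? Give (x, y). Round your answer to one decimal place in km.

Circle about each station: (x − 70.4)² + (y + 81.9)² = 42.44²; (x − 36.8)² + (y + 36.9)² = 16.05²; (x − 61.0)² + (y − 5.3)² = 61.82².
Subtracting pairs of circle equations eliminates x²+y² and gives linear equations (the radical axes):
-67.2 x + 90.0 y = -7404.37
-18.8 x + 174.4 y = -9935.24
Solving the 2×2 system: x ≈ 39.6, y ≈ -52.7 km.

(39.6, -52.7)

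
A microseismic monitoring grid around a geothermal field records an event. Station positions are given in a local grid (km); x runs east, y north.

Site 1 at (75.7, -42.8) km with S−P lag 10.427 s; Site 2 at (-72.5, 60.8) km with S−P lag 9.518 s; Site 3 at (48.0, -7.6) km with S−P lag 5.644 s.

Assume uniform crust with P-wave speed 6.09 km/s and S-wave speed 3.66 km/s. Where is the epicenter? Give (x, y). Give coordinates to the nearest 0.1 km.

(6.1, 22.8)

Distance from S−P lag: d = Δt · v_P v_S / (v_P − v_S) = Δt · (6.09·3.66)/(6.09−3.66) ≈ 9.1726·Δt.
So d_Site 1 = 95.64, d_Site 2 = 87.30, d_Site 3 = 51.77 km.
Circle about each station: (x − 75.7)² + (y + 42.8)² = 95.64²; (x + 72.5)² + (y − 60.8)² = 87.30²; (x − 48.0)² + (y + 7.6)² = 51.77².
Subtracting the Site 1 equation from the Site 2 and Site 3 equations removes the quadratic terms:
-296.4 x + 207.2 y = 2916.28
-55.4 x + 70.4 y = 1266.31
Solving the 2×2 system: x ≈ 6.1, y ≈ 22.8 km.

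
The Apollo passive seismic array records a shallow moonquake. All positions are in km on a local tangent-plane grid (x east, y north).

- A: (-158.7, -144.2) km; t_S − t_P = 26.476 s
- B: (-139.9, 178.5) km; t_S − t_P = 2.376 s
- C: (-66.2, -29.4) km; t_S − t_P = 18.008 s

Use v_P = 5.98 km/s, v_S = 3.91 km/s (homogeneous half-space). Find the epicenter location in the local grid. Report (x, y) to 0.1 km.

Distance from S−P lag: d = Δt · v_P v_S / (v_P − v_S) = Δt · (5.98·3.91)/(5.98−3.91) ≈ 11.2956·Δt.
So d_A = 299.06, d_B = 26.84, d_C = 203.41 km.
Circle about each station: (x + 158.7)² + (y + 144.2)² = 299.06²; (x + 139.9)² + (y − 178.5)² = 26.84²; (x + 66.2)² + (y + 29.4)² = 203.41².
Subtracting pairs of circle equations eliminates x²+y² and gives linear equations (the radical axes):
37.6 x + 645.4 y = 94171.43
185.0 x + 229.6 y = 7328.73
Solving the 2×2 system: x ≈ -152.5, y ≈ 154.8 km.
Check against A (with the unrounded x, y): √((x + 158.7)²+(y + 144.2)²) = 299.06 ≈ 299.06 km. ✓

(-152.5, 154.8)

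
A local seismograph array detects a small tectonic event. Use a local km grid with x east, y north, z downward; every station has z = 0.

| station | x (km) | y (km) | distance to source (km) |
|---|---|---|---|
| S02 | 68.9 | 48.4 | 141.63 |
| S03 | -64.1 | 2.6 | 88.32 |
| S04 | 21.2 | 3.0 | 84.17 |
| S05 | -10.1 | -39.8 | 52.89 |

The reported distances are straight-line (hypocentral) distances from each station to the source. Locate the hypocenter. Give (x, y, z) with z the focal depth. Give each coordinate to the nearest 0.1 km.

(-17.0, -52.0, 51.0)

Each station gives a sphere (x−x_i)² + (y−y_i)² + z² = d_i² (stations at z=0).
Subtracting the S02 sphere from S03 and S04: z² cancels, leaving linear equations in x and y:
-266.0 x − 91.6 y = 9284.43
-95.4 x − 90.8 y = 6343.14
Solving: x ≈ -16.997, y ≈ -52.000 km (keep extra digits for the depth step; rounded: -17.0, -52.0).
Then from the S02 sphere: z² = 141.63² − (x − 68.9)² − (y − 48.4)² with x = -16.997, y = -52.000, so z ≈ 50.996 ≈ 51.0 km.
Check against S05 (with the unrounded solution): distance 52.89 ≈ 52.89 km. ✓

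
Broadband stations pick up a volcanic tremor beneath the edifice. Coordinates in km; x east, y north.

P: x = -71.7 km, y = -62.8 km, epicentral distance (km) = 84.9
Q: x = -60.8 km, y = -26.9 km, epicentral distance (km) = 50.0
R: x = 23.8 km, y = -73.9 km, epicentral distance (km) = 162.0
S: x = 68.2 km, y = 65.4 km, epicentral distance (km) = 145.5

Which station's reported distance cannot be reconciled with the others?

Solve using three stations at a time. Using P, Q, S (subtract circle equations pairwise → linear system) gives (x, y) ≈ (-70.7, 22.1).
Distances from that point to each station vs reported:
  P: calculated 84.9 vs reported 84.9 → residual 0.0 km
  Q: calculated 50.0 vs reported 50.0 → residual 0.0 km
  R: calculated 134.7 vs reported 162.0 → residual 27.3 km
  S: calculated 145.5 vs reported 145.5 → residual 0.0 km
P, Q, S are mutually consistent (residuals ≈ 0); R is off by 27.3 km.

R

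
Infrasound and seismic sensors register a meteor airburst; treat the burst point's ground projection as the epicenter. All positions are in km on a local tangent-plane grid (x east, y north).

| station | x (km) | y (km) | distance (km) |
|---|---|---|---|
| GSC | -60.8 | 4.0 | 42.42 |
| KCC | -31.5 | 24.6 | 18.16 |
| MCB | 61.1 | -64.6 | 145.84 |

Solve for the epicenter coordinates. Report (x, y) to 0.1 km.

Circle about each station: (x + 60.8)² + (y − 4.0)² = 42.42²; (x + 31.5)² + (y − 24.6)² = 18.16²; (x − 61.1)² + (y + 64.6)² = 145.84².
Subtracting pairs of circle equations eliminates x²+y² and gives linear equations (the radical axes):
58.6 x + 41.2 y = -645.56
243.8 x − 137.2 y = -15276.12
Solving the 2×2 system: x ≈ -39.7, y ≈ 40.8 km.

-39.7 km east, 40.8 km north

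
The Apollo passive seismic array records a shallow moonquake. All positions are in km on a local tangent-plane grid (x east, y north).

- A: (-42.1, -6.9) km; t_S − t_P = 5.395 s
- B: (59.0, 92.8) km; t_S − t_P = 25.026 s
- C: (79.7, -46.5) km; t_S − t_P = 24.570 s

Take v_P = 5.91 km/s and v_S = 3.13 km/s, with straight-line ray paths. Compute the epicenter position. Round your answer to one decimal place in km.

Distance from S−P lag: d = Δt · v_P v_S / (v_P − v_S) = Δt · (5.91·3.13)/(5.91−3.13) ≈ 6.6541·Δt.
So d_A = 35.90, d_B = 166.52, d_C = 163.49 km.
Circle about each station: (x + 42.1)² + (y + 6.9)² = 35.90²; (x − 59.0)² + (y − 92.8)² = 166.52²; (x − 79.7)² + (y + 46.5)² = 163.49².
Subtracting the A equation from the B and C equations removes the quadratic terms:
202.2 x + 199.4 y = -16167.28
243.6 x − 79.2 y = -18745.85
Solving the 2×2 system: x ≈ -77.7, y ≈ -2.3 km.

x ≈ -77.7 km, y ≈ -2.3 km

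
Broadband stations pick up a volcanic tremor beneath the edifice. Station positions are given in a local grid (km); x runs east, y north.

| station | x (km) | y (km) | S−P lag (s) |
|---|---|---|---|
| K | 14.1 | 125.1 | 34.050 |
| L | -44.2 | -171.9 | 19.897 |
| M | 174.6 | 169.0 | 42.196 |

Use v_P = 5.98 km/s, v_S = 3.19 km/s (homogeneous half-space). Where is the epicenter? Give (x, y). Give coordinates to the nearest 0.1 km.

Distance from S−P lag: d = Δt · v_P v_S / (v_P − v_S) = Δt · (5.98·3.19)/(5.98−3.19) ≈ 6.8373·Δt.
So d_K = 232.81, d_L = 136.04, d_M = 288.51 km.
Circle about each station: (x − 14.1)² + (y − 125.1)² = 232.81²; (x + 44.2)² + (y + 171.9)² = 136.04²; (x − 174.6)² + (y − 169.0)² = 288.51².
Subtracting the K equation from the L and M equations removes the quadratic terms:
-116.6 x − 594.0 y = 51348.04
321.0 x + 87.8 y = 14159.82
Solving the 2×2 system: x ≈ 71.6, y ≈ -100.5 km.

71.6 km east, -100.5 km north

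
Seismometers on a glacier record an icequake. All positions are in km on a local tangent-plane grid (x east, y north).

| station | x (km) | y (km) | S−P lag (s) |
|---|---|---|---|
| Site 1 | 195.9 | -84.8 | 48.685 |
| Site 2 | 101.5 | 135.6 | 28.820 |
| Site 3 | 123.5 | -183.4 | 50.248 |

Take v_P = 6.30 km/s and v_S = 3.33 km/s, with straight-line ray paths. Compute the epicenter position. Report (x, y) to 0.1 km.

Distance from S−P lag: d = Δt · v_P v_S / (v_P − v_S) = Δt · (6.30·3.33)/(6.30−3.33) ≈ 7.0636·Δt.
So d_Site 1 = 343.89, d_Site 2 = 203.57, d_Site 3 = 354.93 km.
Circle about each station: (x − 195.9)² + (y + 84.8)² = 343.89²; (x − 101.5)² + (y − 135.6)² = 203.57²; (x − 123.5)² + (y + 183.4)² = 354.93².
Subtracting the Site 1 equation from the Site 2 and Site 3 equations removes the quadratic terms:
-188.8 x + 440.8 y = 59941.35
-144.8 x − 197.2 y = -4395.01
Solving the 2×2 system: x ≈ -97.8, y ≈ 94.1 km.

(-97.8, 94.1)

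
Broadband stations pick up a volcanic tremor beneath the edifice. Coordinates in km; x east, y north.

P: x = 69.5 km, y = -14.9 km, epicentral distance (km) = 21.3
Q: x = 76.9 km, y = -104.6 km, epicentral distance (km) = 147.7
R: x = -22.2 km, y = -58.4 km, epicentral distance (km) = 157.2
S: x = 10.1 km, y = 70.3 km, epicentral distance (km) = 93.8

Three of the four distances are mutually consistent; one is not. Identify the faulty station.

P

Solve using three stations at a time. Using Q, R, S (subtract circle equations pairwise → linear system) gives (x, y) ≈ (99.2, 41.3).
Distances from that point to each station vs reported:
  P: calculated 63.6 vs reported 21.3 → residual 42.3 km
  Q: calculated 147.6 vs reported 147.7 → residual 0.1 km
  R: calculated 157.2 vs reported 157.2 → residual 0.0 km
  S: calculated 93.7 vs reported 93.8 → residual 0.1 km
Q, R, S are mutually consistent (residuals ≈ 0); P is off by 42.3 km.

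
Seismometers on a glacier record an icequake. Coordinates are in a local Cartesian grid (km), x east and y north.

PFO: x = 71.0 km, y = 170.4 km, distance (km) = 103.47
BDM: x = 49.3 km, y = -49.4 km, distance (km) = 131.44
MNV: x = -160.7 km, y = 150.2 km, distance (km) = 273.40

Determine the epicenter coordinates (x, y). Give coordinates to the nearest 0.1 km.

Circle about each station: (x − 71.0)² + (y − 170.4)² = 103.47²; (x − 49.3)² + (y + 49.4)² = 131.44²; (x + 160.7)² + (y − 150.2)² = 273.40².
Subtracting the PFO equation from the BDM and MNV equations removes the quadratic terms:
-43.4 x − 439.6 y = -35776.74
-463.4 x − 40.4 y = -49734.15
Solving the 2×2 system: x ≈ 101.1, y ≈ 71.4 km.

101.1 km east, 71.4 km north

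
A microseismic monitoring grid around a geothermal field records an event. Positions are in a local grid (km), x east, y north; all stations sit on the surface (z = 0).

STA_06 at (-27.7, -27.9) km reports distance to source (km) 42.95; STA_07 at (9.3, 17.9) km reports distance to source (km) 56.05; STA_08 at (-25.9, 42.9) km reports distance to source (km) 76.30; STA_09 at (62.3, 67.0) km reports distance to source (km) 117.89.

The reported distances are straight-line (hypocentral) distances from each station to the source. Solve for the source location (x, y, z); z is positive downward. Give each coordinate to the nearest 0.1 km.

Each station gives a sphere (x−x_i)² + (y−y_i)² + z² = d_i² (stations at z=0).
Subtracting the STA_06 sphere from STA_07 and STA_08: z² cancels, leaving linear equations in x and y:
74.0 x + 91.6 y = -2435.70
3.6 x + 141.6 y = -3011.47
Solving: x ≈ -6.803, y ≈ -21.094 km (keep extra digits for the depth step; rounded: -6.8, -21.1).
Then from the STA_06 sphere: z² = 42.95² − (x + 27.7)² − (y + 27.9)² with x = -6.803, y = -21.094, so z ≈ 36.901 ≈ 36.9 km.
Check against STA_09 (with the unrounded solution): distance 117.89 ≈ 117.89 km. ✓

x ≈ -6.8 km, y ≈ -21.1 km, depth ≈ 36.9 km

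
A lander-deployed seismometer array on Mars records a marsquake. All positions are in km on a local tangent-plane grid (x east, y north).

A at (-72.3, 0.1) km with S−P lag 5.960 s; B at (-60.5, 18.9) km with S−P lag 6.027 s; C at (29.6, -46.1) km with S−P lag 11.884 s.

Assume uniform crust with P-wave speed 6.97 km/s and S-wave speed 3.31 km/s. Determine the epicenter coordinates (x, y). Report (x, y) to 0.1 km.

Distance from S−P lag: d = Δt · v_P v_S / (v_P − v_S) = Δt · (6.97·3.31)/(6.97−3.31) ≈ 6.3035·Δt.
So d_A = 37.57, d_B = 37.99, d_C = 74.91 km.
Circle about each station: (x + 72.3)² + (y − 0.1)² = 37.57²; (x + 60.5)² + (y − 18.9)² = 37.99²; (x − 29.6)² + (y + 46.1)² = 74.91².
Subtracting the A equation from the B and C equations removes the quadratic terms:
23.6 x + 37.6 y = -1241.58
203.8 x − 92.4 y = -6425.93
Solving the 2×2 system: x ≈ -36.2, y ≈ -10.3 km.
Check against A (with the unrounded x, y): √((x + 72.3)²+(y − 0.1)²) = 37.57 ≈ 37.57 km. ✓

-36.2 km east, -10.3 km north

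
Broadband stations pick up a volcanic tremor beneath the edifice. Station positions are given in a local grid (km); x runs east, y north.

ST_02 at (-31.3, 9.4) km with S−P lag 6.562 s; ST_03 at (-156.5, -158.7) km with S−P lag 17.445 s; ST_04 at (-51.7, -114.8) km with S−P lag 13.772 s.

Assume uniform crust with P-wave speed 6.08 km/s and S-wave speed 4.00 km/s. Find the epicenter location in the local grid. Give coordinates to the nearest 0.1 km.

Distance from S−P lag: d = Δt · v_P v_S / (v_P − v_S) = Δt · (6.08·4.00)/(6.08−4.00) ≈ 11.6923·Δt.
So d_ST_02 = 76.72, d_ST_03 = 203.97, d_ST_04 = 161.03 km.
Circle about each station: (x + 31.3)² + (y − 9.4)² = 76.72²; (x + 156.5)² + (y + 158.7)² = 203.97²; (x + 51.7)² + (y + 114.8)² = 161.03².
Subtracting pairs of circle equations eliminates x²+y² and gives linear equations (the radical axes):
-250.4 x − 336.2 y = 12892.09
-40.8 x − 248.4 y = -5260.82
Solving the 2×2 system: x ≈ -102.5, y ≈ 38.0 km.
Check against ST_02 (with the unrounded x, y): √((x + 31.3)²+(y − 9.4)²) = 76.77 ≈ 76.72 km. ✓

(-102.5, 38.0)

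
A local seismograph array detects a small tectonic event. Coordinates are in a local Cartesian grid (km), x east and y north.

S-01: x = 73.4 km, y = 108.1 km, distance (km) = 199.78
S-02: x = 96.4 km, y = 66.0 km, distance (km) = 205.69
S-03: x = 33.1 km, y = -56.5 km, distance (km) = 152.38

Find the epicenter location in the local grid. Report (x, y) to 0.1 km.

x ≈ -102.4 km, y ≈ 13.2 km

Circle about each station: (x − 73.4)² + (y − 108.1)² = 199.78²; (x − 96.4)² + (y − 66.0)² = 205.69²; (x − 33.1)² + (y + 56.5)² = 152.38².
Subtracting the S-01 equation from the S-02 and S-03 equations removes the quadratic terms:
46.0 x − 84.2 y = -5820.54
-80.6 x − 329.2 y = 3907.07
Solving the 2×2 system: x ≈ -102.4, y ≈ 13.2 km.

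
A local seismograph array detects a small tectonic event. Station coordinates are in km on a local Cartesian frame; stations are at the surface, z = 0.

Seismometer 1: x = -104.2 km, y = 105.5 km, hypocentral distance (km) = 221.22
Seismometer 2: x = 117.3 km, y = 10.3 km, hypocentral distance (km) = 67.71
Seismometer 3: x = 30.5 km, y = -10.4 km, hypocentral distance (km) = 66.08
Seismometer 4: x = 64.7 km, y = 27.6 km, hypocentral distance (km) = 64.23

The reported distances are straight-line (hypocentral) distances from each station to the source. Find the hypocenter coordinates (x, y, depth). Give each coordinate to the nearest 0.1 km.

(75.9, -13.7, 47.9)

Each station gives a sphere (x−x_i)² + (y−y_i)² + z² = d_i² (stations at z=0).
Subtracting the Seismometer 1 sphere from Seismometer 2 and Seismometer 3: z² cancels, leaving linear equations in x and y:
443.0 x − 190.4 y = 36231.13
269.4 x − 231.8 y = 23622.24
Solving: x ≈ 75.899, y ≈ -13.698 km (keep extra digits for the depth step; rounded: 75.9, -13.7).
Then from the Seismometer 1 sphere: z² = 221.22² − (x + 104.2)² − (y − 105.5)² with x = 75.899, y = -13.698, so z ≈ 47.901 ≈ 47.9 km.
Check against Seismometer 4 (with the unrounded solution): distance 64.23 ≈ 64.23 km. ✓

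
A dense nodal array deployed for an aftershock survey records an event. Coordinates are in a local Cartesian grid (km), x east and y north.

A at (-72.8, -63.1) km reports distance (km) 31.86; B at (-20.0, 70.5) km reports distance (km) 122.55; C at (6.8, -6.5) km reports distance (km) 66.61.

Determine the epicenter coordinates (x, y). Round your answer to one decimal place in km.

(-43.9, -49.7)

Circle about each station: (x + 72.8)² + (y + 63.1)² = 31.86²; (x + 20.0)² + (y − 70.5)² = 122.55²; (x − 6.8)² + (y + 6.5)² = 66.61².
Subtracting the A equation from the B and C equations removes the quadratic terms:
105.6 x + 267.2 y = -17914.64
159.2 x + 113.2 y = -12614.79
Solving the 2×2 system: x ≈ -43.9, y ≈ -49.7 km.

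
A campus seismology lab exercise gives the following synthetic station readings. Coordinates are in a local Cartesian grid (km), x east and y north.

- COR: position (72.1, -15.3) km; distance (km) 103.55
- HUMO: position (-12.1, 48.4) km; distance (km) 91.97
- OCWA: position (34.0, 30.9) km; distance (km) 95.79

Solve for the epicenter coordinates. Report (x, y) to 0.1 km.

Circle about each station: (x − 72.1)² + (y + 15.3)² = 103.55²; (x + 12.1)² + (y − 48.4)² = 91.97²; (x − 34.0)² + (y − 30.9)² = 95.79².
Subtracting the COR equation from the HUMO and OCWA equations removes the quadratic terms:
-168.4 x + 127.4 y = -679.41
-76.2 x + 92.4 y = -1774.81
Solving the 2×2 system: x ≈ -27.9, y ≈ -42.2 km.

(-27.9, -42.2)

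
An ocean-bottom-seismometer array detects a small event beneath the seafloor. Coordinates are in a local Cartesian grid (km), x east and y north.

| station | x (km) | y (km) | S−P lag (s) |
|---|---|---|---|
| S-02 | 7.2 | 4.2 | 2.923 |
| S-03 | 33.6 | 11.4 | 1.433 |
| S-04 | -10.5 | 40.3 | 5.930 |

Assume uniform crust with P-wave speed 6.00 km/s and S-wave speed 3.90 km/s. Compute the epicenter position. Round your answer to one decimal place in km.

x ≈ 38.8 km, y ≈ -3.7 km

Distance from S−P lag: d = Δt · v_P v_S / (v_P − v_S) = Δt · (6.00·3.90)/(6.00−3.90) ≈ 11.1429·Δt.
So d_S-02 = 32.57, d_S-03 = 15.97, d_S-04 = 66.08 km.
Circle about each station: (x − 7.2)² + (y − 4.2)² = 32.57²; (x − 33.6)² + (y − 11.4)² = 15.97²; (x + 10.5)² + (y − 40.3)² = 66.08².
Subtracting the S-02 equation from the S-03 and S-04 equations removes the quadratic terms:
52.8 x + 14.4 y = 1995.20
-35.4 x + 72.2 y = -1640.90
Solving the 2×2 system: x ≈ 38.8, y ≈ -3.7 km.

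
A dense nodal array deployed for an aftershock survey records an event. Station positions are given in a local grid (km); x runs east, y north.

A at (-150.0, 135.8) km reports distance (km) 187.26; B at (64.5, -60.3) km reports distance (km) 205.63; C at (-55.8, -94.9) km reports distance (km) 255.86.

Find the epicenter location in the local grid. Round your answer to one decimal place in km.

x ≈ 37.1 km, y ≈ 143.5 km

Circle about each station: (x + 150.0)² + (y − 135.8)² = 187.26²; (x − 64.5)² + (y + 60.3)² = 205.63²; (x + 55.8)² + (y + 94.9)² = 255.86².
Subtracting pairs of circle equations eliminates x²+y² and gives linear equations (the radical axes):
429.0 x − 392.2 y = -40362.69
188.4 x − 461.4 y = -59220.02
Solving the 2×2 system: x ≈ 37.1, y ≈ 143.5 km.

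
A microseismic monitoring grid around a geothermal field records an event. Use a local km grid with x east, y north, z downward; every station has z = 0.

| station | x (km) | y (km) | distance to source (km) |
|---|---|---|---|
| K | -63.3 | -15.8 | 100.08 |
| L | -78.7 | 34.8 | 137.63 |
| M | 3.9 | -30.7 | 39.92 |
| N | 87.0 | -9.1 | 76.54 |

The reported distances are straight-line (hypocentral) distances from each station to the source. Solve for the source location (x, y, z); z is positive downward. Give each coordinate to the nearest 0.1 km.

(27.3, -48.8, 26.8)

Each station gives a sphere (x−x_i)² + (y−y_i)² + z² = d_i² (stations at z=0).
Subtracting the K sphere from L and M: z² cancels, leaving linear equations in x and y:
-30.8 x + 101.2 y = -5777.81
134.4 x − 29.8 y = 5123.57
Solving: x ≈ 27.305, y ≈ -48.783 km (keep extra digits for the depth step; rounded: 27.3, -48.8).
Then from the K sphere: z² = 100.08² − (x + 63.3)² − (y + 15.8)² with x = 27.305, y = -48.783, so z ≈ 26.812 ≈ 26.8 km.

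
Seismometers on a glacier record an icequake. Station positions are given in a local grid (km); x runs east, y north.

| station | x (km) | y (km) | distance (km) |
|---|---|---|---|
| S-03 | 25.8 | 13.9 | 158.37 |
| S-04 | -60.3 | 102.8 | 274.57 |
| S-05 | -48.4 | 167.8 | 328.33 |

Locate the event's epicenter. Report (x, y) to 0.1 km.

72.9 km east, -137.3 km north

Circle about each station: (x − 25.8)² + (y − 13.9)² = 158.37²; (x + 60.3)² + (y − 102.8)² = 274.57²; (x + 48.4)² + (y − 167.8)² = 328.33².
Subtracting pairs of circle equations eliminates x²+y² and gives linear equations (the radical axes):
-172.2 x + 177.8 y = -36962.55
-148.4 x + 307.8 y = -53078.98
Solving the 2×2 system: x ≈ 72.9, y ≈ -137.3 km.
Check against S-03 (with the unrounded x, y): √((x − 25.8)²+(y − 13.9)²) = 158.37 ≈ 158.37 km. ✓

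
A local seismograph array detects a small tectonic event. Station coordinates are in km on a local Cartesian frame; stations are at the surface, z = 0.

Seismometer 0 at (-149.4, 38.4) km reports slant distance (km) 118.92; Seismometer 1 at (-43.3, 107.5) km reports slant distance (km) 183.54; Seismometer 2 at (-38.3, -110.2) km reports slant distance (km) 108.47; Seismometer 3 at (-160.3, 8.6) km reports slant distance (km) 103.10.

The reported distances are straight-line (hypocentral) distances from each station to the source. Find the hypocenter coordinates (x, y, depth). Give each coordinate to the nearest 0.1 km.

Each station gives a sphere (x−x_i)² + (y−y_i)² + z² = d_i² (stations at z=0).
Subtracting the Seismometer 0 sphere from Seismometer 1 and Seismometer 2: z² cancels, leaving linear equations in x and y:
212.2 x + 138.2 y = -29908.75
222.2 x − 297.2 y = -7807.76
Solving: x ≈ -106.297, y ≈ -53.202 km (keep extra digits for the depth step; rounded: -106.3, -53.2).
Then from the Seismometer 0 sphere: z² = 118.92² − (x + 149.4)² − (y − 38.4)² with x = -106.297, y = -53.202, so z ≈ 62.395 ≈ 62.4 km.

x ≈ -106.3 km, y ≈ -53.2 km, depth ≈ 62.4 km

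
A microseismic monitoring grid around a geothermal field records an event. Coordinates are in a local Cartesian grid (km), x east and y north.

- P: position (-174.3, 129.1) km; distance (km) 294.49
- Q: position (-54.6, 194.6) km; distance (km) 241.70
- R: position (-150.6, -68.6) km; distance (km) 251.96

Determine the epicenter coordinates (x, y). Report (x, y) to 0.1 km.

91.3 km east, 1.9 km north

Circle about each station: (x + 174.3)² + (y − 129.1)² = 294.49²; (x + 54.6)² + (y − 194.6)² = 241.70²; (x + 150.6)² + (y + 68.6)² = 251.96².
Subtracting the P equation from the Q and R equations removes the quadratic terms:
239.4 x + 131.0 y = 22108.49
47.4 x − 395.4 y = 3579.54
Solving the 2×2 system: x ≈ 91.3, y ≈ 1.9 km.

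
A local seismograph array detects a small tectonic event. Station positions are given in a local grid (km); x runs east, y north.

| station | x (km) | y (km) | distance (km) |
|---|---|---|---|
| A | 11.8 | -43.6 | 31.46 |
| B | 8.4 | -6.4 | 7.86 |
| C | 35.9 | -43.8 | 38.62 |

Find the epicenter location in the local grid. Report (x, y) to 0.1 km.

x ≈ 13.7 km, y ≈ -12.2 km

Circle about each station: (x − 11.8)² + (y + 43.6)² = 31.46²; (x − 8.4)² + (y + 6.4)² = 7.86²; (x − 35.9)² + (y + 43.8)² = 38.62².
Subtracting the A equation from the B and C equations removes the quadratic terms:
-6.8 x + 74.4 y = -1000.73
48.2 x − 0.4 y = 665.28
Solving the 2×2 system: x ≈ 13.7, y ≈ -12.2 km.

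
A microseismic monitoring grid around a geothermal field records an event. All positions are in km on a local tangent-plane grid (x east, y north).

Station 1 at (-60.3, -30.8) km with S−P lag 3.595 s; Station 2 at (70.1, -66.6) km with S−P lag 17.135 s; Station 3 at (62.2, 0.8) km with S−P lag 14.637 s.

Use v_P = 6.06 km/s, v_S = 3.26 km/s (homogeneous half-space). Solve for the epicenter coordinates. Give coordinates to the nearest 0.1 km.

Distance from S−P lag: d = Δt · v_P v_S / (v_P − v_S) = Δt · (6.06·3.26)/(6.06−3.26) ≈ 7.0556·Δt.
So d_Station 1 = 25.36, d_Station 2 = 120.90, d_Station 3 = 103.27 km.
Circle about each station: (x + 60.3)² + (y + 30.8)² = 25.36²; (x − 70.1)² + (y + 66.6)² = 120.90²; (x − 62.2)² + (y − 0.8)² = 103.27².
Subtracting the Station 1 equation from the Station 2 and Station 3 equations removes the quadratic terms:
260.8 x − 71.6 y = -9208.84
245.0 x + 63.2 y = -10736.81
Solving the 2×2 system: x ≈ -39.7, y ≈ -16.0 km.

-39.7 km east, -16.0 km north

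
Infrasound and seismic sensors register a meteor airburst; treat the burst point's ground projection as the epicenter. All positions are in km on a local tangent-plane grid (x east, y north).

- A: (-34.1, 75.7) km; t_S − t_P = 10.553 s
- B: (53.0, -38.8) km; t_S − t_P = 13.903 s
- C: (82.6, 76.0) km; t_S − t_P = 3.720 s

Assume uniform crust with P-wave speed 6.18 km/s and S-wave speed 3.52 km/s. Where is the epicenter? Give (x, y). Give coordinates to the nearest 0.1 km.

(52.2, 74.9)

Distance from S−P lag: d = Δt · v_P v_S / (v_P − v_S) = Δt · (6.18·3.52)/(6.18−3.52) ≈ 8.1780·Δt.
So d_A = 86.30, d_B = 113.70, d_C = 30.42 km.
Circle about each station: (x + 34.1)² + (y − 75.7)² = 86.30²; (x − 53.0)² + (y + 38.8)² = 113.70²; (x − 82.6)² + (y − 76.0)² = 30.42².
Subtracting the A equation from the B and C equations removes the quadratic terms:
174.2 x − 229.0 y = -8058.86
233.4 x + 0.6 y = 12227.77
Solving the 2×2 system: x ≈ 52.2, y ≈ 74.9 km.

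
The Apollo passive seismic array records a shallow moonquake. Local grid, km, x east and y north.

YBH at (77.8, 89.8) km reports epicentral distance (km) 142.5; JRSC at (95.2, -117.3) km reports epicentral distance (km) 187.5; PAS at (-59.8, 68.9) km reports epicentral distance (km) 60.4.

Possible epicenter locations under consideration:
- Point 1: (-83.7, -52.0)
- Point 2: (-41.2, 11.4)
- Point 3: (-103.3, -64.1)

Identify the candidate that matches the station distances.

Point 2

For each candidate, compare |candidate − station| to the reported distance:
Point 1: residuals YBH 72.4, JRSC 2.9, PAS 62.8 → max 72.4 km
Point 2: residuals YBH 0.0, JRSC 0.0, PAS 0.0 → max 0.0 km
Point 3: residuals YBH 95.2, JRSC 18.0, PAS 79.5 → max 95.2 km
Only Point 2 has all residuals ≈ 0.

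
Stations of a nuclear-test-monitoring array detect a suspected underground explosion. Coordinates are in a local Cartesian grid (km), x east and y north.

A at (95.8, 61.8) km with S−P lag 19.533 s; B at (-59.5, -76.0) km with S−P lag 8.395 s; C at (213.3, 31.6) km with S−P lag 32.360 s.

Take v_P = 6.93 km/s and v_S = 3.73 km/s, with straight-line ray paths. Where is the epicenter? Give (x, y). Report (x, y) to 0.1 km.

Distance from S−P lag: d = Δt · v_P v_S / (v_P − v_S) = Δt · (6.93·3.73)/(6.93−3.73) ≈ 8.0778·Δt.
So d_A = 157.78, d_B = 67.81, d_C = 261.40 km.
Circle about each station: (x − 95.8)² + (y − 61.8)² = 157.78²; (x + 59.5)² + (y + 76.0)² = 67.81²; (x − 213.3)² + (y − 31.6)² = 261.40².
Subtracting pairs of circle equations eliminates x²+y² and gives linear equations (the radical axes):
-310.6 x − 275.6 y = 16615.70
235.0 x − 60.4 y = -9936.86
Solving the 2×2 system: x ≈ -44.8, y ≈ -9.8 km.
Check against A (with the unrounded x, y): √((x − 95.8)²+(y − 61.8)²) = 157.78 ≈ 157.78 km. ✓

x ≈ -44.8 km, y ≈ -9.8 km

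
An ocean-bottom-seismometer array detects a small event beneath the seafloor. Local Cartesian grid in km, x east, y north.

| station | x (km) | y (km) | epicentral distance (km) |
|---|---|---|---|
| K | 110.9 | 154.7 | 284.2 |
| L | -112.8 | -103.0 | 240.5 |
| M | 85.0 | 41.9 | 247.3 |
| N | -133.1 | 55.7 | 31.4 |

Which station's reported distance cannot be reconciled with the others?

Solve using three stations at a time. Using K, M, N (subtract circle equations pairwise → linear system) gives (x, y) ≈ (-160.6, 70.7).
Distances from that point to each station vs reported:
  K: calculated 284.2 vs reported 284.2 → residual 0.0 km
  L: calculated 180.2 vs reported 240.5 → residual 60.3 km
  M: calculated 247.3 vs reported 247.3 → residual 0.0 km
  N: calculated 31.3 vs reported 31.4 → residual 0.1 km
K, M, N are mutually consistent (residuals ≈ 0); L is off by 60.3 km.

L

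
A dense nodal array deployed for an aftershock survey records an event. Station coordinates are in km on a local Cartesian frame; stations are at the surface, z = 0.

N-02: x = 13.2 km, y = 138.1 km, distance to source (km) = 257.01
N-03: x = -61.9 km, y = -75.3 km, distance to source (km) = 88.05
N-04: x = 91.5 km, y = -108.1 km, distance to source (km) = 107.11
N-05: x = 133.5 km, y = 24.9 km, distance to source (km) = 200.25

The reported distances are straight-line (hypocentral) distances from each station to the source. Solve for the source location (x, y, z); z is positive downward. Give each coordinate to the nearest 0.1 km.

Each station gives a sphere (x−x_i)² + (y−y_i)² + z² = d_i² (stations at z=0).
Subtracting the N-02 sphere from N-03 and N-04: z² cancels, leaving linear equations in x and y:
-150.2 x − 426.8 y = 48557.19
156.6 x − 492.4 y = 55393.60
Solving: x ≈ -1.900, y ≈ -113.102 km (keep extra digits for the depth step; rounded: -1.9, -113.1).
Then from the N-02 sphere: z² = 257.01² − (x − 13.2)² − (y − 138.1)² with x = -1.900, y = -113.102, so z ≈ 52.189 ≈ 52.2 km.
Check against N-05 (with the unrounded solution): distance 200.25 ≈ 200.25 km. ✓

x ≈ -1.9 km, y ≈ -113.1 km, depth ≈ 52.2 km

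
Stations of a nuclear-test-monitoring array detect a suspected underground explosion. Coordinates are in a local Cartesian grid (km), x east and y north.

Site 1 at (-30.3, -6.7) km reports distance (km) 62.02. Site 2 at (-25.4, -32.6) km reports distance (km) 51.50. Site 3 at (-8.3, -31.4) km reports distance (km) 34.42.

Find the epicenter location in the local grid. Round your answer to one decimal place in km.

Circle about each station: (x + 30.3)² + (y + 6.7)² = 62.02²; (x + 25.4)² + (y + 32.6)² = 51.50²; (x + 8.3)² + (y + 31.4)² = 34.42².
Subtracting the Site 1 equation from the Site 2 and Site 3 equations removes the quadratic terms:
9.8 x − 51.8 y = 1939.17
44.0 x − 49.4 y = 2753.61
Solving the 2×2 system: x ≈ 26.1, y ≈ -32.5 km.

26.1 km east, -32.5 km north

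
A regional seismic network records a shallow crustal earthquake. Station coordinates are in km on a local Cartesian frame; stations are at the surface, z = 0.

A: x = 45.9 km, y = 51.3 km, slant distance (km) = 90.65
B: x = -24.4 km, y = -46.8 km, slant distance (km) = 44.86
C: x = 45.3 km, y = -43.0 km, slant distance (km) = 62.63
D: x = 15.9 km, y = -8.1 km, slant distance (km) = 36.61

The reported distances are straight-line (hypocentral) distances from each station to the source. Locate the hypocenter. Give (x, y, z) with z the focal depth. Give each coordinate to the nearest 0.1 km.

(-4.7, -18.3, 28.5)

Each station gives a sphere (x−x_i)² + (y−y_i)² + z² = d_i² (stations at z=0).
Subtracting the A sphere from B and C: z² cancels, leaving linear equations in x and y:
-140.6 x − 196.2 y = 4252.10
-1.2 x − 188.6 y = 3457.50
Solving: x ≈ -4.702, y ≈ -18.303 km (keep extra digits for the depth step; rounded: -4.7, -18.3).
Then from the A sphere: z² = 90.65² − (x − 45.9)² − (y − 51.3)² with x = -4.702, y = -18.303, so z ≈ 28.501 ≈ 28.5 km.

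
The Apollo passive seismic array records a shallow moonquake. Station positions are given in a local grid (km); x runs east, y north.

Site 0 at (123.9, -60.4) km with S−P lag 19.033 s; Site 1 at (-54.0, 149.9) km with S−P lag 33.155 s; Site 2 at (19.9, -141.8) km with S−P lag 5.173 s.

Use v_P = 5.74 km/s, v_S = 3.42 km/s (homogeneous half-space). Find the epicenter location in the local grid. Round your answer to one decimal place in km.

-21.9 km east, -128.8 km north

Distance from S−P lag: d = Δt · v_P v_S / (v_P − v_S) = Δt · (5.74·3.42)/(5.74−3.42) ≈ 8.4616·Δt.
So d_Site 0 = 161.05, d_Site 1 = 280.54, d_Site 2 = 43.77 km.
Circle about each station: (x − 123.9)² + (y + 60.4)² = 161.05²; (x + 54.0)² + (y − 149.9)² = 280.54²; (x − 19.9)² + (y + 141.8)² = 43.77².
Subtracting the Site 0 equation from the Site 1 and Site 2 equations removes the quadratic terms:
-355.8 x + 420.6 y = -46378.95
-208.0 x − 162.8 y = 25525.17
Solving the 2×2 system: x ≈ -21.9, y ≈ -128.8 km.
Check against Site 0 (with the unrounded x, y): √((x − 123.9)²+(y + 60.4)²) = 161.05 ≈ 161.05 km. ✓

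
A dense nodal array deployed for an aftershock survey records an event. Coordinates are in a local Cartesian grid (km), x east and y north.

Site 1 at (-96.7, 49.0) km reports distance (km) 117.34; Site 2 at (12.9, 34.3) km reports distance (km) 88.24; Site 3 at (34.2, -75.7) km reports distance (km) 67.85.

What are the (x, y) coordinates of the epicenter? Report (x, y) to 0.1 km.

x ≈ -26.2 km, y ≈ -44.8 km

Circle about each station: (x + 96.7)² + (y − 49.0)² = 117.34²; (x − 12.9)² + (y − 34.3)² = 88.24²; (x − 34.2)² + (y + 75.7)² = 67.85².
Subtracting the Site 1 equation from the Site 2 and Site 3 equations removes the quadratic terms:
219.2 x − 29.4 y = -4426.61
261.8 x − 249.4 y = 4313.29
Solving the 2×2 system: x ≈ -26.2, y ≈ -44.8 km.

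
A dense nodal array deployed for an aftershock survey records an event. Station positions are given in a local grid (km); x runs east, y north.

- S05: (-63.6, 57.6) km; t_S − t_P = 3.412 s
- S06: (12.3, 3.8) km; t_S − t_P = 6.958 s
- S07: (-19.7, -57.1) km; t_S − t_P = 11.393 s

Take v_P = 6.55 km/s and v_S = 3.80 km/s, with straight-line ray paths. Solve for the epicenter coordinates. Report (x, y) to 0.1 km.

x ≈ -35.5 km, y ≈ 44.8 km

Distance from S−P lag: d = Δt · v_P v_S / (v_P − v_S) = Δt · (6.55·3.80)/(6.55−3.80) ≈ 9.0509·Δt.
So d_S05 = 30.88, d_S06 = 62.98, d_S07 = 103.12 km.
Circle about each station: (x + 63.6)² + (y − 57.6)² = 30.88²; (x − 12.3)² + (y − 3.8)² = 62.98²; (x + 19.7)² + (y + 57.1)² = 103.12².
Subtracting pairs of circle equations eliminates x²+y² and gives linear equations (the radical axes):
151.8 x − 107.6 y = -10209.90
87.8 x − 229.4 y = -13394.38
Solving the 2×2 system: x ≈ -35.5, y ≈ 44.8 km.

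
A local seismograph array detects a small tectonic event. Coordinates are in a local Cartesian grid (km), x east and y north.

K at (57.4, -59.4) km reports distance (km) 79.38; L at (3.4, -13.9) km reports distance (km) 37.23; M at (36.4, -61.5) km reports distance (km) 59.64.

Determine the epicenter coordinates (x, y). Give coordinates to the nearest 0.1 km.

Circle about each station: (x − 57.4)² + (y + 59.4)² = 79.38²; (x − 3.4)² + (y + 13.9)² = 37.23²; (x − 36.4)² + (y + 61.5)² = 59.64².
Subtracting the K equation from the L and M equations removes the quadratic terms:
-108.0 x + 91.0 y = -1703.24
-42.0 x − 4.2 y = 1028.34
Solving the 2×2 system: x ≈ -20.2, y ≈ -42.7 km.

(-20.2, -42.7)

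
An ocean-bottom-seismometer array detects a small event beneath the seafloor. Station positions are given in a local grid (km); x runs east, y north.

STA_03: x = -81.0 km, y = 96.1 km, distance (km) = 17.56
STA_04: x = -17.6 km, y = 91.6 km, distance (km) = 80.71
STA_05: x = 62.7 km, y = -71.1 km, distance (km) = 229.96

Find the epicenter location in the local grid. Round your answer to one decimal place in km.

(-98.3, 93.1)

Circle about each station: (x + 81.0)² + (y − 96.1)² = 17.56²; (x + 17.6)² + (y − 91.6)² = 80.71²; (x − 62.7)² + (y + 71.1)² = 229.96².
Subtracting the STA_03 equation from the STA_04 and STA_05 equations removes the quadratic terms:
126.8 x − 9.0 y = -13301.64
287.4 x − 334.4 y = -59382.96
Solving the 2×2 system: x ≈ -98.3, y ≈ 93.1 km.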